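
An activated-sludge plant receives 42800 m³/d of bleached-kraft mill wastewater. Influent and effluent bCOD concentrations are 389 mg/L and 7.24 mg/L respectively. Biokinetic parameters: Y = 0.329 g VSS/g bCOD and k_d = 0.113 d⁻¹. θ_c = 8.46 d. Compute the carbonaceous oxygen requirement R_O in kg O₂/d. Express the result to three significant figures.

Observed yield with endogenous decay: Y_obs = Y / (1 + k_d·θ_c) = 0.329 / (1 + 0.113 × 8.46) = 0.329 / 1.956 = 0.1682 g VSS/g bCOD.
Substrate removed = Q·(S₀ − S) = 42800 m³/d × (389 − 7.24) g/m³ = 1.63×10^7 g/d = 16339 kg/d.
Biomass synthesised: P_X = Y_obs × 16339 = 2748 kg VSS/d.
R_O = Q·ΔS − 1.42 P_X = 16339 − 3903 = 12437 kg O₂/d.

R_O ≈ 12400 kg O₂/d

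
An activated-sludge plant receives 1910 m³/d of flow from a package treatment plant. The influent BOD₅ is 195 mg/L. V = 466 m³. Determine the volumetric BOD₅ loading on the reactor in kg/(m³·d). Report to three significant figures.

Applied BOD₅ load per unit volume = Q·S₀/V = (1910 × 195/1000)/466.0 = 0.7992 kg BOD₅·m⁻³·d⁻¹.

L_v ≈ 0.799 kg BOD₅/(m³·d)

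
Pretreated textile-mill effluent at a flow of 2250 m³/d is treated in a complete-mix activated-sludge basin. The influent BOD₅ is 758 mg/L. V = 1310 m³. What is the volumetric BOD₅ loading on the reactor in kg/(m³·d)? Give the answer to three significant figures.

L_v ≈ 1.30 kg BOD₅/(m³·d)

L_v = Q S₀ / V = 2250 × 758 × 10⁻³ / 1310 = 1.302 kg/(m³·d).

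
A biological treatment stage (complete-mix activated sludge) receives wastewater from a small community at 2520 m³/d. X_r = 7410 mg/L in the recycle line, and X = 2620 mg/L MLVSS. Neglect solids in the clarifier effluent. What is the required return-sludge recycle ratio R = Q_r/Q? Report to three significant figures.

R ≈ 0.547

Mass balance around the secondary clarifier (neglecting effluent solids): R = X / (X_r − X) = 2620 / (7410 − 2620) = 0.5470.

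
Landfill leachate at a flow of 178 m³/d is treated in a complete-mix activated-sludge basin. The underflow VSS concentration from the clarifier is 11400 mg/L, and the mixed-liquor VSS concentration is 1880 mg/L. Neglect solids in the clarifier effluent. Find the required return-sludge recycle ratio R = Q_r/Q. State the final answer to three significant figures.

Mass balance around the secondary clarifier (neglecting effluent solids): R = X / (X_r − X) = 1880 / (11400 − 1880) = 0.1975.

R ≈ 0.197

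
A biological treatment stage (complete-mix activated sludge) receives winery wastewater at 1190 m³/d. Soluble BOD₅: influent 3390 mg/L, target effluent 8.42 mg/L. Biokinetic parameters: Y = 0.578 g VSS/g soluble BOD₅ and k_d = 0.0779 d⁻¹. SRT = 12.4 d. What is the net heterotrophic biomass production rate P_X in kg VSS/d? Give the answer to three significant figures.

P_X ≈ 1180 kg VSS/d

The observed yield is Y_obs = Y/(1 + k_d·θ_c) = 0.578 / (1 + 0.0779 × 12.4) = 0.578 / 1.966 = 0.2940 g VSS per g soluble BOD₅ removed.
ΔS = 3390 − 8.42 = 3382 mg/L, so the substrate removal rate is 1190 × 3382/1000 = 4024 kg soluble BOD₅/d.
P_X = Y_obs · Q(S₀ − S) = 0.2940 × 4024 = 1183 kg VSS/d.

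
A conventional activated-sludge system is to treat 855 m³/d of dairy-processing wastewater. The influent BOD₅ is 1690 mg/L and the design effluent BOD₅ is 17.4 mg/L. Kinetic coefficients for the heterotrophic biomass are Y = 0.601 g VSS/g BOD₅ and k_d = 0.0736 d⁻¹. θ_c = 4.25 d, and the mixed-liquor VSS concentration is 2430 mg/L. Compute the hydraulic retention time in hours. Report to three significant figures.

Rearranging the biomass balance for a CMAS with decay, V = Y·Q·ΔS·θ_c / [X·(1+k_d θ_c)] = 0.601 × 855 × (1690 − 17.4) × 4.25 / [2430 × (1 + 0.0736 × 4.25)] = 3.65×10^6 / 3190 = 1145 m³.
τ = V/Q = 1145/855 = 1.339 d, or 32.14 h.

τ ≈ 32.1 h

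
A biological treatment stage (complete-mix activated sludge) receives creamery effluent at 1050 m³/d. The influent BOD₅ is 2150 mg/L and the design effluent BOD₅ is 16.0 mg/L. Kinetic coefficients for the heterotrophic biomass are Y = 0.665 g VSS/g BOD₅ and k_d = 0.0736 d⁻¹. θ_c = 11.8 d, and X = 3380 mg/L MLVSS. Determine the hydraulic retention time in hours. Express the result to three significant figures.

Steady-state biomass mass balance: V·X·(1 + k_d·θ_c) = Y·Q·(S₀ − S)·θ_c, so V = 0.665 × 1050 × (2150 − 16.0) × 11.8 / [3380 × (1 + 0.0736 × 11.8)] = 1.76×10^7 / 6315 = 2784 m³.
τ = V/Q = 2784/1050 = 2.652 d, or 63.64 h.

τ ≈ 63.6 h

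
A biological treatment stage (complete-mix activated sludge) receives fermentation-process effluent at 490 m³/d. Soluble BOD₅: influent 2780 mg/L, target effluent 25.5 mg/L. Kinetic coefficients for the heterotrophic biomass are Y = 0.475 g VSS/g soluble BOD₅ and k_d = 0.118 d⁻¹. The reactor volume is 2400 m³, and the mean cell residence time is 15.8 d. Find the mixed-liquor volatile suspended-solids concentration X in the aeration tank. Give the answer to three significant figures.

X ≈ 1470 mg/L

Solving the biomass balance for X: X = Y Q (S₀−S) θ_c / [V (1+k_d θ_c)] = 0.475 × 490 × (2780 − 25.5) × 15.8 / [2400 × (1 + 0.118 × 15.8)] = 1473 mg/L.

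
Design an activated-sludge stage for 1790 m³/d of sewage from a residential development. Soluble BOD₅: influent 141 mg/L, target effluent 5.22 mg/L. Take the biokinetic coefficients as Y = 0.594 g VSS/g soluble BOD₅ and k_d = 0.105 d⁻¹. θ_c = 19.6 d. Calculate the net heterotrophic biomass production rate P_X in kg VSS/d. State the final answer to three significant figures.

P_X ≈ 47.2 kg VSS/d

Observed yield with endogenous decay: Y_obs = Y / (1 + k_d·θ_c) = 0.594 / (1 + 0.105 × 19.6) = 0.594 / 3.058 = 0.1942 g VSS/g soluble BOD₅.
Mass of soluble BOD₅ removed per day: Q(S₀ − S) = 1790 × 135.8 g/m³ = 243.0 kg/d.
So the net sludge growth is P_X = 0.1942 × 243.0 = 47.21 kg VSS/d.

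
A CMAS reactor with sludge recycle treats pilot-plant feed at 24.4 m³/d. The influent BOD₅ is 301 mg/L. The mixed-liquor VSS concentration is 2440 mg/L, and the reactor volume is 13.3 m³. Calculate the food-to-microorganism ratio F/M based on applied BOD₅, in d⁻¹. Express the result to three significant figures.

F/M = applied load / biomass = Q·S₀/(V·X) = 24.4 × 301 / (13.30 × 2440) = 0.2263 d⁻¹.

F/M ≈ 0.226 d⁻¹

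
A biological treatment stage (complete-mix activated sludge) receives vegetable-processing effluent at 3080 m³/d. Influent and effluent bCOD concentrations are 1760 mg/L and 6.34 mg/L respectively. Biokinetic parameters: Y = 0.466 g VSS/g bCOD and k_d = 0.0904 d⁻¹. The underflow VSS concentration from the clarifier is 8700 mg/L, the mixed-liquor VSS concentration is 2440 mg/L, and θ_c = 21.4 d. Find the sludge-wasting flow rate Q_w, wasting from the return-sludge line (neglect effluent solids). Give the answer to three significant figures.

Q_w ≈ 98.6 m³/d

Rearranging the biomass balance for a CMAS with decay, V = Y·Q·ΔS·θ_c / [X·(1+k_d θ_c)] = 0.466 × 3080 × (1760 − 6.34) × 21.4 / [2440 × (1 + 0.0904 × 21.4)] = 5.39×10^7 / 7160 = 7523 m³.
θ_c = V·X/(Q_w·X_r) when wasting from the recycle, so Q_w = V·X/(θ_c·X_r) = 7523 × 2440 / (21.4 × 8700) = 98.59 m³/d.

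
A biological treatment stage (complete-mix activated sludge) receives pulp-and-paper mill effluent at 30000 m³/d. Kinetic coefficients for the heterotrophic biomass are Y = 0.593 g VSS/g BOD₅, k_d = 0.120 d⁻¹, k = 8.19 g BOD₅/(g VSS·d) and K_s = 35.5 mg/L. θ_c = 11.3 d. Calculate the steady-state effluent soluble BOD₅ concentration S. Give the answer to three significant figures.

S ≈ 1.59 mg/L

Effluent substrate depends only on kinetics and SRT: S = K_s(1 + k_d θ_c) / [θ_c(Yk − k_d) − 1] = 35.5 × (1 + 0.120 × 11.3) / [11.3 × (0.593 × 8.19 − 0.120) − 1] = 83.64 / 52.52 = 1.592 mg/L.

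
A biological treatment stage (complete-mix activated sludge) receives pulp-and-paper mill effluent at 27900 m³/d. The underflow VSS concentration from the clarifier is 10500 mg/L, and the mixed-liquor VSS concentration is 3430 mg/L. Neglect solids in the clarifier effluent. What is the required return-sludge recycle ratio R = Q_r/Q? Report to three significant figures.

R ≈ 0.485

Mass balance around the secondary clarifier (neglecting effluent solids): R = X / (X_r − X) = 3430 / (10500 − 3430) = 0.4851.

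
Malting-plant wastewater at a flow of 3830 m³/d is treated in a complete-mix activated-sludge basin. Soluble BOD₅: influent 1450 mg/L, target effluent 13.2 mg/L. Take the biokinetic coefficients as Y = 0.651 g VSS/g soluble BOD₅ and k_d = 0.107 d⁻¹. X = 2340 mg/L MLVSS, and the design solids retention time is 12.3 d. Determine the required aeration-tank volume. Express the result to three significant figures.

V ≈ 8130 m³

Steady-state biomass mass balance: V·X·(1 + k_d·θ_c) = Y·Q·(S₀ − S)·θ_c, so V = 0.651 × 3830 × (1450 − 13.2) × 12.3 / [2340 × (1 + 0.107 × 12.3)] = 4.41×10^7 / 5420 = 8130 m³.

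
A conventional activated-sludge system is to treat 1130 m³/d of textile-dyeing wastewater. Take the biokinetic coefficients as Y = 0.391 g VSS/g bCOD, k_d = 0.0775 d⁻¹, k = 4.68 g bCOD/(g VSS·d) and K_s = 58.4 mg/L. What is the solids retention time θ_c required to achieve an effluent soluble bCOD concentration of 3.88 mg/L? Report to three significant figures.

θ_c ≈ 27.4 d

From 1/θ_c = Y·k·S/(K_s + S) − k_d: Y·k·S/(K_s+S) = 0.391 × 4.68 × 3.88 / (58.4 + 3.88) = 0.1140 d⁻¹.
θ_c = 1/(μ − k_d) = 1/(0.1140 − 0.0775) = 1/0.03650 = 27.40 d.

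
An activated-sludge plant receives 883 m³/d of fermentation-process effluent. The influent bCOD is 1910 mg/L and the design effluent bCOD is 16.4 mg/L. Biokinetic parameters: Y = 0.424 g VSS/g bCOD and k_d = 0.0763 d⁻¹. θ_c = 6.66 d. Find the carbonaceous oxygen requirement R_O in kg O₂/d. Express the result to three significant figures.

R_O ≈ 1000 kg O₂/d

Observed yield with endogenous decay: Y_obs = Y / (1 + k_d·θ_c) = 0.424 / (1 + 0.0763 × 6.66) = 0.424 / 1.508 = 0.2811 g VSS/g bCOD.
Mass of bCOD removed per day: Q(S₀ − S) = 883 × 1894 g/m³ = 1672 kg/d.
Net sludge production P_X = 0.2811 × 1672 = 470.1 kg VSS/d.
Carbonaceous O₂ demand = substrate oxidised − cell-mass equivalent = 1672 − 1.42 × 470.1 = 1005 kg O₂/d.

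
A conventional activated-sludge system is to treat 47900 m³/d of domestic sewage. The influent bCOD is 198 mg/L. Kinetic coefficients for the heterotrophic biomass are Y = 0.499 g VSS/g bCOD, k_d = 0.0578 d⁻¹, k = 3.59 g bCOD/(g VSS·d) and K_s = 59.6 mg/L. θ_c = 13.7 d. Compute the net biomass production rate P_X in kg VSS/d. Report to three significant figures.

P_X ≈ 2580 kg VSS/d

From the Monod/SRT balance for a CMAS, S = K_s·(1+k_d θ_c)/[θ_c·(Y k − k_d) − 1] = 59.6 × (1 + 0.0578 × 13.7) / [13.7 × (0.499 × 3.59 − 0.0578) − 1] = 106.8 / 22.75 = 4.694 mg/L.
Y_obs = Y / (1 + k_d θ_c) = 0.499 / (1 + 0.0578 × 13.7) = 0.499 / 1.792 = 0.2785.
Q·(S₀ − S) = 47900 × (198 − 4.69) × 10⁻³ = 9260 kg/d removed.
P_X = Y_obs · Q(S₀ − S) = 0.2785 × 9260 = 2579 kg VSS/d.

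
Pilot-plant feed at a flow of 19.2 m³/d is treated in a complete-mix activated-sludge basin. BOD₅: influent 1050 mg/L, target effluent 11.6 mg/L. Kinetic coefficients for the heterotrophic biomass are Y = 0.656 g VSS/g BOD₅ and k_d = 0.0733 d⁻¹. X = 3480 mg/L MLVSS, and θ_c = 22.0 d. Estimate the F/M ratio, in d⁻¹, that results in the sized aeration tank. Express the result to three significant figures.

Rearranging the biomass balance for a CMAS with decay, V = Y·Q·ΔS·θ_c / [X·(1+k_d θ_c)] = 0.656 × 19.2 × (1050 − 11.6) × 22.0 / [3480 × (1 + 0.0733 × 22.0)] = 2.88×10^5 / 9092 = 31.65 m³.
F/M = applied load / biomass = Q·S₀/(V·X) = 19.2 × 1050 / (31.65 × 3480) = 0.1831 d⁻¹.

F/M ≈ 0.183 d⁻¹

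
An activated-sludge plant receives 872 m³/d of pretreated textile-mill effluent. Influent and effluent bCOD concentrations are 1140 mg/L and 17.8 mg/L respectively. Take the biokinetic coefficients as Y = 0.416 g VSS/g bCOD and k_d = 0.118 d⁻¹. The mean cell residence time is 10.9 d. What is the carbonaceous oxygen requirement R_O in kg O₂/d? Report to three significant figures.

R_O ≈ 726 kg O₂/d

Correct the yield for decay: Y_obs = Y/(1 + k_d θ_c) = 0.416 / (1 + 0.118 × 10.9) = 0.416 / 2.286 = 0.1820.
ΔS = 1140 − 17.8 = 1122 mg/L, so the substrate removal rate is 872 × 1122/1000 = 978.6 kg bCOD/d.
Biomass synthesised: P_X = Y_obs × 978.6 = 178.1 kg VSS/d.
R_O = Q·ΔS − 1.42 P_X = 978.6 − 252.8 = 725.7 kg O₂/d.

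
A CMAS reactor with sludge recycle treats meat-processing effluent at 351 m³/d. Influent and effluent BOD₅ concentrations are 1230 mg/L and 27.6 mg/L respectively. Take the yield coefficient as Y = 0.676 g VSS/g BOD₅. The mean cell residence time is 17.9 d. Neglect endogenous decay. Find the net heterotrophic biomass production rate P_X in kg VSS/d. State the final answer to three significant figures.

Since k_d ≈ 0, Y_obs = Y = 0.676 g VSS/g BOD₅.
Q·(S₀ − S) = 351 × (1230 − 27.6) × 10⁻³ = 422.0 kg/d removed.
Net biomass production P_X = Y_obs × Q·(S₀ − S) = 0.6760 × 422.0 = 285.3 kg VSS/d.

P_X ≈ 285 kg VSS/d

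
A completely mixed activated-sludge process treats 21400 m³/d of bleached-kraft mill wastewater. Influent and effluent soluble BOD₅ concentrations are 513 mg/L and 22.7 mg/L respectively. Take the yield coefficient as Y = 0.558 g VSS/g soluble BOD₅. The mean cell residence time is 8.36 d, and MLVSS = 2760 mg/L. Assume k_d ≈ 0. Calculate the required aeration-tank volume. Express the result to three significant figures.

With k_d = 0 the design equation reduces to V = Y Q (S₀−S) θ_c / X = 0.558 × 21400 × (513 − 22.7) × 8.36 / 2760 = 17734 m³.

V ≈ 17700 m³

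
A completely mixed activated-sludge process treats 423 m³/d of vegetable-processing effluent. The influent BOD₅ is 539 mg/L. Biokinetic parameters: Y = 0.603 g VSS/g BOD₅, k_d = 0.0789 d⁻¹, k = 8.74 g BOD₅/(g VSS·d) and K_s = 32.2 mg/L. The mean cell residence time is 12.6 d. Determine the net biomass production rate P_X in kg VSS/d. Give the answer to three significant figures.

P_X ≈ 68.8 kg VSS/d

For a completely mixed reactor with recycle the Lawrence–McCarty relation gives S = K_s·(1 + k_d·θ_c) / [θ_c·(Y·k − k_d) − 1] = 32.2 × (1 + 0.0789 × 12.6) / [12.6 × (0.603 × 8.74 − 0.0789) − 1] = 64.21 / 64.41 = 0.9969 mg/L.
The observed yield is Y_obs = Y/(1 + k_d·θ_c) = 0.603 / (1 + 0.0789 × 12.6) = 0.603 / 1.994 = 0.3024 g VSS per g BOD₅ removed.
ΔS = 539 − 0.997 = 538.0 mg/L, so the substrate removal rate is 423 × 538.0/1000 = 227.6 kg BOD₅/d.
P_X = Y_obs · Q(S₀ − S) = 0.3024 × 227.6 = 68.82 kg VSS/d.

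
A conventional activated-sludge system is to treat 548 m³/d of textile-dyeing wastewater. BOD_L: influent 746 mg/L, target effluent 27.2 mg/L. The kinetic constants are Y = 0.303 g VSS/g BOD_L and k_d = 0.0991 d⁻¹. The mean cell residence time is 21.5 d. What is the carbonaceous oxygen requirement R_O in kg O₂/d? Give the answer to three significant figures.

R_O ≈ 340 kg O₂/d

The observed yield is Y_obs = Y/(1 + k_d·θ_c) = 0.303 / (1 + 0.0991 × 21.5) = 0.303 / 3.131 = 0.09679 g VSS per g BOD_L removed.
Substrate removed = Q·(S₀ − S) = 548 m³/d × (746 − 27.2) g/m³ = 3.94×10^5 g/d = 393.9 kg/d.
Net sludge production P_X = 0.09679 × 393.9 = 38.12 kg VSS/d.
Carbonaceous O₂ demand = substrate oxidised − cell-mass equivalent = 393.9 − 1.42 × 38.12 = 339.8 kg O₂/d.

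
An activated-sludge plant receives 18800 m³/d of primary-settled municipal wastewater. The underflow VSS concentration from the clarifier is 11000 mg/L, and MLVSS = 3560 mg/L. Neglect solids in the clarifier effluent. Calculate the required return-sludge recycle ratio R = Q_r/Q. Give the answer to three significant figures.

R ≈ 0.478

R = Q_r/Q = X/(X_r − X) = 3560 / (11000 − 3560) = 0.4785.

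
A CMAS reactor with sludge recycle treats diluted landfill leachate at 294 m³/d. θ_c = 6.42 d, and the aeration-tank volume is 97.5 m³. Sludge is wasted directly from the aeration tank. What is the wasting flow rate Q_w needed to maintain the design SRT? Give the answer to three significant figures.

Q_w ≈ 15.2 m³/d

Wasting from the aeration tank: Q_w = V / θ_c = 97.50 / 6.42 = 15.19 m³/d.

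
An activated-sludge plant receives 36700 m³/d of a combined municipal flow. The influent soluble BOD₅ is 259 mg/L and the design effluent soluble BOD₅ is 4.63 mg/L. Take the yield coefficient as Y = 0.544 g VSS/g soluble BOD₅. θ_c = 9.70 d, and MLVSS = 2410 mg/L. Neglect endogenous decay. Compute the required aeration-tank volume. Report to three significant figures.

V ≈ 20400 m³

Biomass mass balance (decay neglected): V·X = Y·Q·(S₀ − S)·θ_c, so V = 0.544 × 36700 × (259 − 4.63) × 9.70 / 2410 = 20440 m³.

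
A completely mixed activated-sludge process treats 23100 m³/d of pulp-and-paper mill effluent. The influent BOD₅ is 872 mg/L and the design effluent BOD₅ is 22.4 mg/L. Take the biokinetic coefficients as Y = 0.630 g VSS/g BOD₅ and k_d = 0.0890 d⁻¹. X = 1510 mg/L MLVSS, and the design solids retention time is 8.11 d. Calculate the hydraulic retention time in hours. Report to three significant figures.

Steady-state biomass mass balance: V·X·(1 + k_d·θ_c) = Y·Q·(S₀ − S)·θ_c, so V = 0.630 × 23100 × (872 − 22.4) × 8.11 / [1510 × (1 + 0.0890 × 8.11)] = 1×10^8 / 2600 = 38568 m³.
HRT = V/Q = 38568 m³ / 23100 m³·d⁻¹ = 1.670 d × 24 = 40.07 h.

τ ≈ 40.1 h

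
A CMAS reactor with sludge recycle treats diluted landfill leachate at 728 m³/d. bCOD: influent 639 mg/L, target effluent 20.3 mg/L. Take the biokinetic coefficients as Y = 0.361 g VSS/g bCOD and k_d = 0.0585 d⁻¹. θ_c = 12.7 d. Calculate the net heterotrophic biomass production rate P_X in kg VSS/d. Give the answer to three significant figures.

P_X ≈ 93.3 kg VSS/d

The observed yield is Y_obs = Y/(1 + k_d·θ_c) = 0.361 / (1 + 0.0585 × 12.7) = 0.361 / 1.743 = 0.2071 g VSS per g bCOD removed.
Mass of bCOD removed per day: Q(S₀ − S) = 728 × 618.7 g/m³ = 450.4 kg/d.
P_X = Y_obs · Q(S₀ − S) = 0.2071 × 450.4 = 93.29 kg VSS/d.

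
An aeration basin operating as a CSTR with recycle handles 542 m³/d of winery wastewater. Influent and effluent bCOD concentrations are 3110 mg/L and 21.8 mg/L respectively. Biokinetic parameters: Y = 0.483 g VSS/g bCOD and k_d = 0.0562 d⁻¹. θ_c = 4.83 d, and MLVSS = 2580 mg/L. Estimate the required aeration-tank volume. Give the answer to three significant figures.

V ≈ 1190 m³

From the SRT design equation V = Y Q (S₀−S) θ_c / [X (1 + k_d θ_c)] = 0.483 × 542 × (3110 − 21.8) × 4.83 / [2580 × (1 + 0.0562 × 4.83)] = 3.9×10^6 / 3280 = 1190 m³.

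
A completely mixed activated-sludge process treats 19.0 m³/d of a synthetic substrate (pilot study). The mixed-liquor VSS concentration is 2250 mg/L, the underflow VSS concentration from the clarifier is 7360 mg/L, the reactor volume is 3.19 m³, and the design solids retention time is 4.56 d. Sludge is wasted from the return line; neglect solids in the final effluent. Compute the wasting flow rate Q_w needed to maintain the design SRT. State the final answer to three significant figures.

Q_w = (V·X)/(θ_c X_r) = 3.190 × 2250 / (4.56 × 7360) = 0.2139 m³/d.

Q_w ≈ 0.214 m³/d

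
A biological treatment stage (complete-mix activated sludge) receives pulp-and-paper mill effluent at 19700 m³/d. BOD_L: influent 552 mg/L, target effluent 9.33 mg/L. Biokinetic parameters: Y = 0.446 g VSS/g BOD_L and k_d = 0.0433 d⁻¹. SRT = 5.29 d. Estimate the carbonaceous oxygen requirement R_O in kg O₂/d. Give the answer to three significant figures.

R_O ≈ 5180 kg O₂/d

Observed yield with endogenous decay: Y_obs = Y / (1 + k_d·θ_c) = 0.446 / (1 + 0.0433 × 5.29) = 0.446 / 1.229 = 0.3629 g VSS/g BOD_L.
Substrate removed = Q·(S₀ − S) = 19700 m³/d × (552 − 9.33) g/m³ = 1.07×10^7 g/d = 10691 kg/d.
Biomass synthesised: P_X = Y_obs × 10691 = 3879 kg VSS/d.
R_O = Q·(S₀ − S) − 1.42·P_X = 10691 − 1.42 × 3879 = 5182 kg O₂/d.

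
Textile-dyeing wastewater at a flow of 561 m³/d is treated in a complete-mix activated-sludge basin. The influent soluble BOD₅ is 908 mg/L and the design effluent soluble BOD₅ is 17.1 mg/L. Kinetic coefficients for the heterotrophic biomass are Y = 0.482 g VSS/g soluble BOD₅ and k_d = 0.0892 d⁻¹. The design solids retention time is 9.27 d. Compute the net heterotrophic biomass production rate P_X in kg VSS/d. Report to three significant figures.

P_X ≈ 132 kg VSS/d

Correct the yield for decay: Y_obs = Y/(1 + k_d θ_c) = 0.482 / (1 + 0.0892 × 9.27) = 0.482 / 1.827 = 0.2638.
ΔS = 908 − 17.1 = 890.9 mg/L, so the substrate removal rate is 561 × 890.9/1000 = 499.8 kg soluble BOD₅/d.
Net biomass production P_X = Y_obs × Q·(S₀ − S) = 0.2638 × 499.8 = 131.9 kg VSS/d.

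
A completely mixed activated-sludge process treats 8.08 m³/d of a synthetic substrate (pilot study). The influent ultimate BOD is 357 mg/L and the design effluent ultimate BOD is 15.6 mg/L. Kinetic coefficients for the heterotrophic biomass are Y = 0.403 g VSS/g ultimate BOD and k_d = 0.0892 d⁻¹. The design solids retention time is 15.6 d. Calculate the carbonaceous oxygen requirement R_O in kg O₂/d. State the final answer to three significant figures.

The observed yield is Y_obs = Y/(1 + k_d·θ_c) = 0.403 / (1 + 0.0892 × 15.6) = 0.403 / 2.392 = 0.1685 g VSS per g ultimate BOD removed.
Mass of ultimate BOD removed per day: Q(S₀ − S) = 8.08 × 341.4 g/m³ = 2.759 kg/d.
Biomass synthesised: P_X = Y_obs × 2.759 = 0.4648 kg VSS/d.
R_O = Q·ΔS − 1.42 P_X = 2.759 − 0.6601 = 2.098 kg O₂/d.

R_O ≈ 2.10 kg O₂/d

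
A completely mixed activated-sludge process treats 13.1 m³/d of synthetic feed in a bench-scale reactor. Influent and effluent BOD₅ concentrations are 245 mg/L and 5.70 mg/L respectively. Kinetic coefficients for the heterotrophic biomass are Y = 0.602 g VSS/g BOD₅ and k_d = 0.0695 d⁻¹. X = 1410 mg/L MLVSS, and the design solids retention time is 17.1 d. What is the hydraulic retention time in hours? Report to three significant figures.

Steady-state biomass mass balance: V·X·(1 + k_d·θ_c) = Y·Q·(S₀ − S)·θ_c, so V = 0.602 × 13.1 × (245 − 5.70) × 17.1 / [1410 × (1 + 0.0695 × 17.1)] = 3.23×10^4 / 3086 = 10.46 m³.
τ = V/Q = 10.46/13.1 = 0.7983 d, or 19.16 h.

τ ≈ 19.2 h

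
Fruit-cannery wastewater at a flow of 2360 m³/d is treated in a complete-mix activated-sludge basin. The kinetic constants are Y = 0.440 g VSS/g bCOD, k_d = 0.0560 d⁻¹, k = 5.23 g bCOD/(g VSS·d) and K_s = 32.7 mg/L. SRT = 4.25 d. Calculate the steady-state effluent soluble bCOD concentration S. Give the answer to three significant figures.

From the Monod/SRT balance for a CMAS, S = K_s·(1+k_d θ_c)/[θ_c·(Y k − k_d) − 1] = 32.7 × (1 + 0.0560 × 4.25) / [4.25 × (0.440 × 5.23 − 0.0560) − 1] = 40.48 / 8.542 = 4.739 mg/L.

S ≈ 4.74 mg/L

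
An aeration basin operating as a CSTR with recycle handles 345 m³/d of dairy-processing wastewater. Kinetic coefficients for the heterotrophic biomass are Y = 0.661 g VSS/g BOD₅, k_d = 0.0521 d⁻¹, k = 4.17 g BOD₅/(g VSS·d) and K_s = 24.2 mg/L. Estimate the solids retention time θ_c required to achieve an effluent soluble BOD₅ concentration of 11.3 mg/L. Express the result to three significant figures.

θ_c ≈ 1.21 d

At the target effluent, Y k S/(K_s+S) = 0.661×4.17×11.3/35.50 = 0.8774 d⁻¹.
θ_c = 1/(μ − k_d) = 1/(0.8774 − 0.0521) = 1/0.8253 = 1.212 d.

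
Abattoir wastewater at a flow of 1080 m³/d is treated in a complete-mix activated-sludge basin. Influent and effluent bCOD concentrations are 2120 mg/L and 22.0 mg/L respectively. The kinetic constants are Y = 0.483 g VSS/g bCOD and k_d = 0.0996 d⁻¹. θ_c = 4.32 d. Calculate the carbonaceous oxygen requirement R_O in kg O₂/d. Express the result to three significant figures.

R_O ≈ 1180 kg O₂/d

Y_obs = Y / (1 + k_d θ_c) = 0.483 / (1 + 0.0996 × 4.32) = 0.483 / 1.430 = 0.3377.
Q·(S₀ − S) = 1080 × (2120 − 22.0) × 10⁻³ = 2266 kg/d removed.
Biomass synthesised: P_X = Y_obs × 2266 = 765.2 kg VSS/d.
R_O = Q·ΔS − 1.42 P_X = 2266 − 1087 = 1179 kg O₂/d.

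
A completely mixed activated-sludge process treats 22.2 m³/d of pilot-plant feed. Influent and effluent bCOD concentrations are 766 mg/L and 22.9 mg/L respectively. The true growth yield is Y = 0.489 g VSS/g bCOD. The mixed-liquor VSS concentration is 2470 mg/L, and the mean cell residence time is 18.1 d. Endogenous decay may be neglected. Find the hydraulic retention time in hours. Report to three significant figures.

With k_d = 0 the design equation reduces to V = Y Q (S₀−S) θ_c / X = 0.489 × 22.2 × (766 − 22.9) × 18.1 / 2470 = 59.11 m³.
HRT = V/Q = 59.11 m³ / 22.2 m³·d⁻¹ = 2.663 d × 24 = 63.91 h.

τ ≈ 63.9 h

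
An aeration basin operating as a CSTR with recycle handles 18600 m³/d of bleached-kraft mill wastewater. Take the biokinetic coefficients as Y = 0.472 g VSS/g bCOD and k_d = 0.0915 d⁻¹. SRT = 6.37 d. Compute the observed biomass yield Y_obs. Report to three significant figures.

Y_obs ≈ 0.298 g VSS/g bCOD

Correct the yield for decay: Y_obs = Y/(1 + k_d θ_c) = 0.472 / (1 + 0.0915 × 6.37) = 0.472 / 1.583 = 0.2982.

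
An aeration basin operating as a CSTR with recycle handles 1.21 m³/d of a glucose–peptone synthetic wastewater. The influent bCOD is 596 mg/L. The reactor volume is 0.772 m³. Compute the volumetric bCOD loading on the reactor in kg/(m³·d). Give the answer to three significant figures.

L_v ≈ 0.934 kg bCOD/(m³·d)

Applied bCOD load per unit volume = Q·S₀/V = (1.21 × 596/1000)/0.7720 = 0.9341 kg bCOD·m⁻³·d⁻¹.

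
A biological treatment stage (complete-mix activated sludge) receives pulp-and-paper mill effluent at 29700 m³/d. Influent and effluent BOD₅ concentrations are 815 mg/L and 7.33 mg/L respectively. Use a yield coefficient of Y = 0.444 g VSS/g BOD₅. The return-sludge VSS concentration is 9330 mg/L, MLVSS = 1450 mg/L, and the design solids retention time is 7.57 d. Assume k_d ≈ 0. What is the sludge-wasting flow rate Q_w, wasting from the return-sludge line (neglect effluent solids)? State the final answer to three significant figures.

Q_w ≈ 1140 m³/d

V·X = Y·Q·ΔS·θ_c gives V = 0.444 × 29700 × (815 − 7.33) × 7.57 / 1450 = 55603 m³.
Wasting from the return line (neglecting effluent solids): Q_w = V·X / (θ_c·X_r) = 55603 × 1450 / (7.57 × 9330) = 1142 m³/d.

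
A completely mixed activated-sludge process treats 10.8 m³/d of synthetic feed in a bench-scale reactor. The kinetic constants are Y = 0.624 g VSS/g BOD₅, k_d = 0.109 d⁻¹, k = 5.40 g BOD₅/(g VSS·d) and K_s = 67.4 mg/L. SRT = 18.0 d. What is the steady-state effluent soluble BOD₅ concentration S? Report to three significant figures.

S ≈ 3.46 mg/L

Effluent substrate depends only on kinetics and SRT: S = K_s(1 + k_d θ_c) / [θ_c(Yk − k_d) − 1] = 67.4 × (1 + 0.109 × 18.0) / [18.0 × (0.624 × 5.40 − 0.109) − 1] = 199.6 / 57.69 = 3.460 mg/L.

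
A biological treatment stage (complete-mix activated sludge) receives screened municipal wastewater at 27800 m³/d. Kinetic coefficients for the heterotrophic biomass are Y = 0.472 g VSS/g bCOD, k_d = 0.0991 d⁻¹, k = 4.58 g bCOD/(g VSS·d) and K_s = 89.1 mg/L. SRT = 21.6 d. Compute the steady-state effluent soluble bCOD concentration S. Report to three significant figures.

Effluent substrate depends only on kinetics and SRT: S = K_s(1 + k_d θ_c) / [θ_c(Yk − k_d) − 1] = 89.1 × (1 + 0.0991 × 21.6) / [21.6 × (0.472 × 4.58 − 0.0991) − 1] = 279.8 / 43.55 = 6.425 mg/L.

S ≈ 6.42 mg/L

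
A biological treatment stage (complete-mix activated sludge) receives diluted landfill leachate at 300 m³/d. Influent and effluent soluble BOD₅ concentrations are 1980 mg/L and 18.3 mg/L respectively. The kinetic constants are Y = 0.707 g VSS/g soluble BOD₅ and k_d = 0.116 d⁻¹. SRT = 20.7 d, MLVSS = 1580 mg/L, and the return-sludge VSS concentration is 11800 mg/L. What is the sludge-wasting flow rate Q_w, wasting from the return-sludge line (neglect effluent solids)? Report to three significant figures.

Q_w ≈ 10.4 m³/d

Steady-state biomass mass balance: V·X·(1 + k_d·θ_c) = Y·Q·(S₀ − S)·θ_c, so V = 0.707 × 300 × (1980 − 18.3) × 20.7 / [1580 × (1 + 0.116 × 20.7)] = 8.61×10^6 / 5374 = 1603 m³.
Q_w = (V·X)/(θ_c X_r) = 1603 × 1580 / (20.7 × 11800) = 10.37 m³/d.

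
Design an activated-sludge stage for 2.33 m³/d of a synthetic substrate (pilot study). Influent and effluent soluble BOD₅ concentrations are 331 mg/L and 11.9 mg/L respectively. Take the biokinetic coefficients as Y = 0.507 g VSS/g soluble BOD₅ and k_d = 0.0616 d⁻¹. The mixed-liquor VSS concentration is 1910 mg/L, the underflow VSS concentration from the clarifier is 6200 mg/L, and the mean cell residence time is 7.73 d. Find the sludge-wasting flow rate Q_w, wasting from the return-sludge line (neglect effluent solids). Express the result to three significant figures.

From the SRT design equation V = Y Q (S₀−S) θ_c / [X (1 + k_d θ_c)] = 0.507 × 2.33 × (331 − 11.9) × 7.73 / [1910 × (1 + 0.0616 × 7.73)] = 2.91×10^3 / 2819 = 1.033 m³.
θ_c = V·X/(Q_w·X_r) when wasting from the recycle, so Q_w = V·X/(θ_c·X_r) = 1.033 × 1910 / (7.73 × 6200) = 0.04119 m³/d.

Q_w ≈ 0.0412 m³/d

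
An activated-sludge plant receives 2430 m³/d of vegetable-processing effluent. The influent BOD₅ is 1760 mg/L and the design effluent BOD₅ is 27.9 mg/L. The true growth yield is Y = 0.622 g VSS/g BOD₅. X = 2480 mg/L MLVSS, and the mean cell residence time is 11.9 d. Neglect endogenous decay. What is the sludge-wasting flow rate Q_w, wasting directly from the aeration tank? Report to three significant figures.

Q_w ≈ 1060 m³/d

With k_d = 0 the design equation reduces to V = Y Q (S₀−S) θ_c / X = 0.622 × 2430 × (1760 − 27.9) × 11.9 / 2480 = 12562 m³.
With mixed-liquor wasting, θ_c = V/Q_w, so Q_w = V/θ_c = 12562/11.9 = 1056 m³/d.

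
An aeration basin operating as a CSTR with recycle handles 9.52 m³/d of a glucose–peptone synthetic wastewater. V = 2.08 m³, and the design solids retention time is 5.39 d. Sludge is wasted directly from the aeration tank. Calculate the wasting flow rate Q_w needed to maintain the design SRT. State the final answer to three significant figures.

With mixed-liquor wasting, θ_c = V/Q_w, so Q_w = V/θ_c = 2.080/5.39 = 0.3859 m³/d.

Q_w ≈ 0.386 m³/d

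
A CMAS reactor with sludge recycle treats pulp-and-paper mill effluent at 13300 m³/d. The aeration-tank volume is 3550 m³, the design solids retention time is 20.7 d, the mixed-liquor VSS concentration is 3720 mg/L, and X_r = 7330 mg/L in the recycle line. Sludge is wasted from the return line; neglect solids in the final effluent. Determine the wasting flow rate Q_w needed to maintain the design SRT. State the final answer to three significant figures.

Wasting from the return line (neglecting effluent solids): Q_w = V·X / (θ_c·X_r) = 3550 × 3720 / (20.7 × 7330) = 87.04 m³/d.

Q_w ≈ 87.0 m³/d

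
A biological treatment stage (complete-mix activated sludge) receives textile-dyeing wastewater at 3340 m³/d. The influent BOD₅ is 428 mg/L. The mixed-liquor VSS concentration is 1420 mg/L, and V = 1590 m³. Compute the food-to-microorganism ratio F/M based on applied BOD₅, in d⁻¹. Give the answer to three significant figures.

F/M ≈ 0.633 d⁻¹

F/M = applied load / biomass = Q·S₀/(V·X) = 3340 × 428 / (1590 × 1420) = 0.6331 d⁻¹.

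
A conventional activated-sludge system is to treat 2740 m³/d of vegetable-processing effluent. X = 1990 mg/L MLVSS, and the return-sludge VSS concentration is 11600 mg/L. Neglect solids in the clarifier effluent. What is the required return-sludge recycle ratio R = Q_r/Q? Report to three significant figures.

R ≈ 0.207

Solids balance on the clarifier gives (1+R)X = R·X_r, so R = X/(X_r − X) = 1990 / (11600 − 1990) = 0.2071.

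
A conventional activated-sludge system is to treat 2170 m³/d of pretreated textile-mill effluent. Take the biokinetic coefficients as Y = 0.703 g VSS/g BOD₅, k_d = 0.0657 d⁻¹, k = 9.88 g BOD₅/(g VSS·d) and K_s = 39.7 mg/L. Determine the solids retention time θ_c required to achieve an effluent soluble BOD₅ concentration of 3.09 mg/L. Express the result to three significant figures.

From 1/θ_c = Y·k·S/(K_s + S) − k_d: Y·k·S/(K_s+S) = 0.703 × 9.88 × 3.09 / (39.7 + 3.09) = 0.5016 d⁻¹.
1/θ_c = 0.5016 − 0.0657 = 0.4359 d⁻¹, so θ_c = 2.294 d.

θ_c ≈ 2.29 d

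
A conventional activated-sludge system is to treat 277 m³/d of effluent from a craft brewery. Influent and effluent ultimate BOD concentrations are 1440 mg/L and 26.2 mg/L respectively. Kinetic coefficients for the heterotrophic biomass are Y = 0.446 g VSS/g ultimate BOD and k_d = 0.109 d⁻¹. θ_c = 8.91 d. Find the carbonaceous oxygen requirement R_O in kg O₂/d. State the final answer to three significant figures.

Correct the yield for decay: Y_obs = Y/(1 + k_d θ_c) = 0.446 / (1 + 0.109 × 8.91) = 0.446 / 1.971 = 0.2263.
Q·(S₀ − S) = 277 × (1440 − 26.2) × 10⁻³ = 391.6 kg/d removed.
P_X = Y_obs·Q·(S₀ − S) = 0.2263 × 391.6 = 88.61 kg VSS/d.
Carbonaceous O₂ demand = substrate oxidised − cell-mass equivalent = 391.6 − 1.42 × 88.61 = 265.8 kg O₂/d.

R_O ≈ 266 kg O₂/d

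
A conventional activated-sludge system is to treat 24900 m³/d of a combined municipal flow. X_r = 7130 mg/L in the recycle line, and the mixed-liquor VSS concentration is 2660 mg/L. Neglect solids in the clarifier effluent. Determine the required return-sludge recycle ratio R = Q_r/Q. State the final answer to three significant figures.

Solids balance on the clarifier gives (1+R)X = R·X_r, so R = X/(X_r − X) = 2660 / (7130 − 2660) = 0.5951.

R ≈ 0.595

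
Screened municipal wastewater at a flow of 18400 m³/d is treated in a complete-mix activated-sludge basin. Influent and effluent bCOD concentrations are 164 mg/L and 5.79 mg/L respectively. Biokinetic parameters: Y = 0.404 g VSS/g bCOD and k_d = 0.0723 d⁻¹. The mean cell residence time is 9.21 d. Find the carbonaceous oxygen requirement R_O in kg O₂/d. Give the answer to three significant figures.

Correct the yield for decay: Y_obs = Y/(1 + k_d θ_c) = 0.404 / (1 + 0.0723 × 9.21) = 0.404 / 1.666 = 0.2425.
ΔS = 164 − 5.79 = 158.2 mg/L, so the substrate removal rate is 18400 × 158.2/1000 = 2911 kg bCOD/d.
Biomass synthesised: P_X = Y_obs × 2911 = 706.0 kg VSS/d.
R_O = Q·(S₀ − S) − 1.42·P_X = 2911 − 1.42 × 706.0 = 1909 kg O₂/d.

R_O ≈ 1910 kg O₂/d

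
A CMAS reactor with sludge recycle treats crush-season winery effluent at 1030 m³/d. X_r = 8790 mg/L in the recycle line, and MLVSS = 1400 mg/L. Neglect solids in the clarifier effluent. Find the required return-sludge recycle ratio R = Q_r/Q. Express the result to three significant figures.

R = Q_r/Q = X/(X_r − X) = 1400 / (8790 − 1400) = 0.1894.

R ≈ 0.189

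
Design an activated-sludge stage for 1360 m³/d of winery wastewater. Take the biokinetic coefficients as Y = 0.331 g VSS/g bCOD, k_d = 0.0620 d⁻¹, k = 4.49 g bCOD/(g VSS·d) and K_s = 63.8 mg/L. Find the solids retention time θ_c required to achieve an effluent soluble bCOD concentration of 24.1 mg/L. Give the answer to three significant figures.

θ_c ≈ 2.89 d

From 1/θ_c = Y·k·S/(K_s + S) − k_d: Y·k·S/(K_s+S) = 0.331 × 4.49 × 24.1 / (63.8 + 24.1) = 0.4075 d⁻¹.
1/θ_c = 0.4075 − 0.0620 = 0.3455 d⁻¹, so θ_c = 2.895 d.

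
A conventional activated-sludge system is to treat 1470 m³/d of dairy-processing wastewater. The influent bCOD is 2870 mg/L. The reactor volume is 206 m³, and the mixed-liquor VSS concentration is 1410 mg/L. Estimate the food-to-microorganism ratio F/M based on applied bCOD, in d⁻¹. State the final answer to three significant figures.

F/M = Q·S₀ / (V·X) = 1470 × 2870 / (206.0 × 1410) = 14.52 g bCOD·(g VSS·d)⁻¹.

F/M ≈ 14.5 d⁻¹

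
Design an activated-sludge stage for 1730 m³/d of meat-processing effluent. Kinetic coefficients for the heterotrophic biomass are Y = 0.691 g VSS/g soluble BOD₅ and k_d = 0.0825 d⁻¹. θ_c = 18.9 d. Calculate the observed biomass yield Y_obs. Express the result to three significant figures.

The observed yield is Y_obs = Y/(1 + k_d·θ_c) = 0.691 / (1 + 0.0825 × 18.9) = 0.691 / 2.559 = 0.2700 g VSS per g soluble BOD₅ removed.

Y_obs ≈ 0.270 g VSS/g soluble BOD₅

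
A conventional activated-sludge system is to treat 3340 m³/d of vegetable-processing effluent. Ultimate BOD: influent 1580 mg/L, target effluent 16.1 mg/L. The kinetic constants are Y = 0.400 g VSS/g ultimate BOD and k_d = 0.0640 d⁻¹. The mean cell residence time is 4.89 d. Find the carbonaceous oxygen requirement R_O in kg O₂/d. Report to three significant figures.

Observed yield with endogenous decay: Y_obs = Y / (1 + k_d·θ_c) = 0.400 / (1 + 0.0640 × 4.89) = 0.400 / 1.313 = 0.3047 g VSS/g ultimate BOD.
ΔS = 1580 − 16.1 = 1564 mg/L, so the substrate removal rate is 3340 × 1564/1000 = 5223 kg ultimate BOD/d.
Net sludge production P_X = 0.3047 × 5223 = 1591 kg VSS/d.
Carbonaceous O₂ demand = substrate oxidised − cell-mass equivalent = 5223 − 1.42 × 1591 = 2964 kg O₂/d.

R_O ≈ 2960 kg O₂/d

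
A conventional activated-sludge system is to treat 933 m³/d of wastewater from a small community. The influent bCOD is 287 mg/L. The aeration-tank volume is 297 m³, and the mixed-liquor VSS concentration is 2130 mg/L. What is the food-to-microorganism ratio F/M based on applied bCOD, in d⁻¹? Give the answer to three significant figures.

F/M ≈ 0.423 d⁻¹

F/M = applied load / biomass = Q·S₀/(V·X) = 933 × 287 / (297.0 × 2130) = 0.4233 d⁻¹.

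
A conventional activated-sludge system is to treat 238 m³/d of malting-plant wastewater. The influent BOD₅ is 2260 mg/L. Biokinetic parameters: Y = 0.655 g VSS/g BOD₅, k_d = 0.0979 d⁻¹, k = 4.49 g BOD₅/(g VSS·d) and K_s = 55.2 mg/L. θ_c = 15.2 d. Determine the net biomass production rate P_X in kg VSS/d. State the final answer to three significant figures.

P_X ≈ 141 kg VSS/d

Effluent substrate depends only on kinetics and SRT: S = K_s(1 + k_d θ_c) / [θ_c(Yk − k_d) − 1] = 55.2 × (1 + 0.0979 × 15.2) / [15.2 × (0.655 × 4.49 − 0.0979) − 1] = 137.3 / 42.21 = 3.253 mg/L.
Y_obs = Y / (1 + k_d θ_c) = 0.655 / (1 + 0.0979 × 15.2) = 0.655 / 2.488 = 0.2633.
Q·(S₀ − S) = 238 × (2260 − 3.25) × 10⁻³ = 537.1 kg/d removed.
So the net sludge growth is P_X = 0.2633 × 537.1 = 141.4 kg VSS/d.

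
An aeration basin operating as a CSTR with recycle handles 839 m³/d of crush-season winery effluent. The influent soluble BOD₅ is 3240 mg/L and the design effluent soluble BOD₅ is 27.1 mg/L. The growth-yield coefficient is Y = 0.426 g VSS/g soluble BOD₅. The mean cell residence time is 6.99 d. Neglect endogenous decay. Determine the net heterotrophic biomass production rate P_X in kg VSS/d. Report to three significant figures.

With endogenous decay neglected, the observed yield equals the true yield: Y_obs = Y = 0.426 g VSS/g soluble BOD₅.
Q·(S₀ − S) = 839 × (3240 − 27.1) × 10⁻³ = 2696 kg/d removed.
So the net sludge growth is P_X = 0.4260 × 2696 = 1148 kg VSS/d.

P_X ≈ 1150 kg VSS/d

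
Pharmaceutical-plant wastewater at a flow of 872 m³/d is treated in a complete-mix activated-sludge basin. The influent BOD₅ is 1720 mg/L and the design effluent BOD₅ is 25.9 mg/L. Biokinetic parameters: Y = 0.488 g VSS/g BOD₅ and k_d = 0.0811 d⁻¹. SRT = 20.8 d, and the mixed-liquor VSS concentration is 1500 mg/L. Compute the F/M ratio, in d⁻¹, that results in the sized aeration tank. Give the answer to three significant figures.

Steady-state biomass mass balance: V·X·(1 + k_d·θ_c) = Y·Q·(S₀ − S)·θ_c, so V = 0.488 × 872 × (1720 − 25.9) × 20.8 / [1500 × (1 + 0.0811 × 20.8)] = 1.5×10^7 / 4030 = 3720 m³.
F/M = applied load / biomass = Q·S₀/(V·X) = 872 × 1720 / (3720 × 1500) = 0.2688 d⁻¹.

F/M ≈ 0.269 d⁻¹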